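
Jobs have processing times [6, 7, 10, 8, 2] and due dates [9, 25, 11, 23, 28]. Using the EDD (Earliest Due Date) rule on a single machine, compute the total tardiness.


Sort by due date (EDD order): [(6, 9), (10, 11), (8, 23), (7, 25), (2, 28)]
Compute completion times and tardiness:
  Job 1: p=6, d=9, C=6, tardiness=max(0,6-9)=0
  Job 2: p=10, d=11, C=16, tardiness=max(0,16-11)=5
  Job 3: p=8, d=23, C=24, tardiness=max(0,24-23)=1
  Job 4: p=7, d=25, C=31, tardiness=max(0,31-25)=6
  Job 5: p=2, d=28, C=33, tardiness=max(0,33-28)=5
Total tardiness = 17

17


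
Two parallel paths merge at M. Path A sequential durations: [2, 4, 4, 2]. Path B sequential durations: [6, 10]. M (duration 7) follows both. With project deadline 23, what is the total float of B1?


Forward pass: ES(B1) = sum of predecessors on chain B = 0
EF = ES + duration = 0 + 6 = 6
Backward pass: LF(M) = deadline = 23; LS(M) = 23 - 7 = 16
LF(B1) = LS(M) - sum(successors on chain B) = 16 - 10 = 6
LS = LF - duration = 6 - 6 = 0
Total float = LS - ES = 0 - 0 = 0

0


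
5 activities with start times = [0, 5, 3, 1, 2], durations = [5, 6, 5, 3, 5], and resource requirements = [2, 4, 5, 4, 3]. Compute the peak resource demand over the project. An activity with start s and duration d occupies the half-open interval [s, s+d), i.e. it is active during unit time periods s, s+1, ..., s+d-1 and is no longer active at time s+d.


Each activity i is active on [start_i, start_i + duration_i).
Compute total resource usage per time slot:
  t=0: active resources = [2], total = 2
  t=1: active resources = [2, 4], total = 6
  t=2: active resources = [2, 4, 3], total = 9
  t=3: active resources = [2, 5, 4, 3], total = 14
  t=4: active resources = [2, 5, 3], total = 10
  t=5: active resources = [4, 5, 3], total = 12
  t=6: active resources = [4, 5, 3], total = 12
  t=7: active resources = [4, 5], total = 9
  t=8: active resources = [4], total = 4
  t=9: active resources = [4], total = 4
  t=10: active resources = [4], total = 4
Peak resource demand = 14

14


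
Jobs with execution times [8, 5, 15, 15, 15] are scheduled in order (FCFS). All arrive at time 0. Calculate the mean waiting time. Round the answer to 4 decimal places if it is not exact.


FCFS order (as given): [8, 5, 15, 15, 15]
Waiting times:
  Job 1: wait = 0
  Job 2: wait = 8
  Job 3: wait = 13
  Job 4: wait = 28
  Job 5: wait = 43
Sum of waiting times = 92
Average waiting time = 92/5 = 18.4

18.4


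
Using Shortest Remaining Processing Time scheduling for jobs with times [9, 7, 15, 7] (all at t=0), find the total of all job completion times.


Since all jobs arrive at t=0, SRPT equals SPT ordering.
SPT order: [7, 7, 9, 15]
Completion times:
  Job 1: p=7, C=7
  Job 2: p=7, C=14
  Job 3: p=9, C=23
  Job 4: p=15, C=38
Total completion time = 7 + 14 + 23 + 38 = 82

82


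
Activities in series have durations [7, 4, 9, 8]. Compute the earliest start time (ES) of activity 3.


Activity 3 starts after activities 1 through 2 complete.
Predecessor durations: [7, 4]
ES = 7 + 4 = 11

11


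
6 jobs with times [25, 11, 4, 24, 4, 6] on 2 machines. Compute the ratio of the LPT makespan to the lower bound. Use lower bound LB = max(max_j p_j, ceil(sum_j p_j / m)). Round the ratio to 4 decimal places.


LPT order: [25, 24, 11, 6, 4, 4]
Machine loads after assignment: [39, 35]
LPT makespan = 39
Lower bound = max(max_job, ceil(total/2)) = max(25, 37) = 37
Ratio = 39 / 37 = 1.0541

1.0541


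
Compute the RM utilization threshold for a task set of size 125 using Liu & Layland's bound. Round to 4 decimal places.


Compute 2^(1/125) = 1.0055605804
Subtract 1: 1.0055605804 - 1 = 0.0055605804
Multiply by n: 125 * 0.0055605804 = 0.6950725500
Round to 4 dp: 0.6951

0.6951


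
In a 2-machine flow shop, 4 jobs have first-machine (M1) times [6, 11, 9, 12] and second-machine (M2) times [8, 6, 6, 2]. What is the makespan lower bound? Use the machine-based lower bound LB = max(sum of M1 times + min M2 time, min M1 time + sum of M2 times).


LB1 = sum(M1 times) + min(M2 times) = 38 + 2 = 40
LB2 = min(M1 times) + sum(M2 times) = 6 + 22 = 28
Lower bound = max(LB1, LB2) = max(40, 28) = 40

40


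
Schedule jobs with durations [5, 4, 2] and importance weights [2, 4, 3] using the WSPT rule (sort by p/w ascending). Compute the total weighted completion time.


Compute p/w ratios and sort ascending (WSPT): [(2, 3), (4, 4), (5, 2)]
Compute weighted completion times:
  Job (p=2,w=3): C=2, w*C=3*2=6
  Job (p=4,w=4): C=6, w*C=4*6=24
  Job (p=5,w=2): C=11, w*C=2*11=22
Total weighted completion time = 52

52


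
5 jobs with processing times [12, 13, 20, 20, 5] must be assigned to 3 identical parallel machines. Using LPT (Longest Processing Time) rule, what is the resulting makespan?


Sort jobs in decreasing order (LPT): [20, 20, 13, 12, 5]
Assign each job to the least loaded machine:
  Machine 1: jobs [20, 5], load = 25
  Machine 2: jobs [20], load = 20
  Machine 3: jobs [13, 12], load = 25
Makespan = max load = 25

25


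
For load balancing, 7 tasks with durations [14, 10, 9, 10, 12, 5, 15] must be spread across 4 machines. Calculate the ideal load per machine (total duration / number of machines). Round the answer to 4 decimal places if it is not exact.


Total processing time = 14 + 10 + 9 + 10 + 12 + 5 + 15 = 75
Number of machines = 4
Ideal balanced load = 75 / 4 = 18.75

18.75


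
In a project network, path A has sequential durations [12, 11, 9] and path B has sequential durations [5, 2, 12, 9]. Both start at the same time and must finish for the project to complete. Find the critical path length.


Path A total = 12 + 11 + 9 = 32
Path B total = 5 + 2 + 12 + 9 = 28
Critical path = longest path = max(32, 28) = 32

32


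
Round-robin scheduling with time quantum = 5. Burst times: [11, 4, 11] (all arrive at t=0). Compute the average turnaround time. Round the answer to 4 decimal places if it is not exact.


Time quantum = 5
Execution trace:
  J1 runs 5 units, time = 5
  J2 runs 4 units, time = 9
  J3 runs 5 units, time = 14
  J1 runs 5 units, time = 19
  J3 runs 5 units, time = 24
  J1 runs 1 units, time = 25
  J3 runs 1 units, time = 26
Finish times: [25, 9, 26]
Average turnaround = 60/3 = 20.0

20.0


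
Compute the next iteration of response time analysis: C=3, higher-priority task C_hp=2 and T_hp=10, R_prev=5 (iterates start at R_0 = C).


R_next = C + ceil(R_prev / T_hp) * C_hp
ceil(5 / 10) = ceil(0.5) = 1
Interference = 1 * 2 = 2
R_next = 3 + 2 = 5
R_next = R_prev, so the iteration has converged (response time = 5).

5


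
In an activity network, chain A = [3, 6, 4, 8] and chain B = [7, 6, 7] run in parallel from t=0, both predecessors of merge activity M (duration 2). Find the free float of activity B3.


ES(B3) = sum of predecessors on chain B = 13
EF(B3) = ES + duration = 13 + 7 = 20
Successor of B3 is M. ES(M) = max(sum(A), sum(B)) = max(21, 20) = 21
Free float = ES(successor) - EF(current) = 21 - 20 = 1

1


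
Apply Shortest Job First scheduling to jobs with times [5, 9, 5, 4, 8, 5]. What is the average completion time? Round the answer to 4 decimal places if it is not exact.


SJF order (ascending): [4, 5, 5, 5, 8, 9]
Completion times:
  Job 1: burst=4, C=4
  Job 2: burst=5, C=9
  Job 3: burst=5, C=14
  Job 4: burst=5, C=19
  Job 5: burst=8, C=27
  Job 6: burst=9, C=36
Average completion = 109/6 = 18.1667

18.1667


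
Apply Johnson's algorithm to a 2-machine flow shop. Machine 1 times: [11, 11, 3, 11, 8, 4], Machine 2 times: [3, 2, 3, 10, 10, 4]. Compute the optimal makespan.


Apply Johnson's rule:
  Group 1 (a <= b): [(3, 3, 3), (6, 4, 4), (5, 8, 10)]
  Group 2 (a > b): [(4, 11, 10), (1, 11, 3), (2, 11, 2)]
Optimal job order: [3, 6, 5, 4, 1, 2]
Schedule:
  Job 3: M1 done at 3, M2 done at 6
  Job 6: M1 done at 7, M2 done at 11
  Job 5: M1 done at 15, M2 done at 25
  Job 4: M1 done at 26, M2 done at 36
  Job 1: M1 done at 37, M2 done at 40
  Job 2: M1 done at 48, M2 done at 50
Makespan = 50

50


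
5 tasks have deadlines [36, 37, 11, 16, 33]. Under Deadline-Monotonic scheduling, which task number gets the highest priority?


Sort tasks by relative deadline (ascending):
  Task 3: deadline = 11
  Task 4: deadline = 16
  Task 5: deadline = 33
  Task 1: deadline = 36
  Task 2: deadline = 37
Priority order (highest first): [3, 4, 5, 1, 2]
Highest priority task = 3

3


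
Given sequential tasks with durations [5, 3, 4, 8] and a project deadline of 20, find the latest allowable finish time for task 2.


LF(activity 2) = deadline - sum of successor durations
Successors: activities 3 through 4 with durations [4, 8]
Sum of successor durations = 12
LF = 20 - 12 = 8

8


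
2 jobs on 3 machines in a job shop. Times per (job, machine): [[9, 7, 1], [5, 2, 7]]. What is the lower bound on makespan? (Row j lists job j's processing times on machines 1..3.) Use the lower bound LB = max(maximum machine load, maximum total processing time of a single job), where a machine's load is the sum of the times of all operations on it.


Machine loads:
  Machine 1: 9 + 5 = 14
  Machine 2: 7 + 2 = 9
  Machine 3: 1 + 7 = 8
Max machine load = 14
Job totals:
  Job 1: 17
  Job 2: 14
Max job total = 17
Lower bound = max(14, 17) = 17

17


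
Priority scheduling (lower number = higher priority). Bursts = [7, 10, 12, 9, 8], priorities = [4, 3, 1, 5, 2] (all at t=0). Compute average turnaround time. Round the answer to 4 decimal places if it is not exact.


Sort by priority (ascending = highest first):
Order: [(1, 12), (2, 8), (3, 10), (4, 7), (5, 9)]
Completion times:
  Priority 1, burst=12, C=12
  Priority 2, burst=8, C=20
  Priority 3, burst=10, C=30
  Priority 4, burst=7, C=37
  Priority 5, burst=9, C=46
Average turnaround = 145/5 = 29.0

29.0


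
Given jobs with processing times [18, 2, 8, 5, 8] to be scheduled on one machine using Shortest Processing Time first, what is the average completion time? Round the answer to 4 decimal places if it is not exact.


Sort jobs by processing time (SPT order): [2, 5, 8, 8, 18]
Compute completion times sequentially:
  Job 1: processing = 2, completes at 2
  Job 2: processing = 5, completes at 7
  Job 3: processing = 8, completes at 15
  Job 4: processing = 8, completes at 23
  Job 5: processing = 18, completes at 41
Sum of completion times = 88
Average completion time = 88/5 = 17.6

17.6


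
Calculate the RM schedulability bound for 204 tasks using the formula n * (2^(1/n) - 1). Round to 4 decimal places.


Compute 2^(1/204) = 1.0034035593
Subtract 1: 1.0034035593 - 1 = 0.0034035593
Multiply by n: 204 * 0.0034035593 = 0.6943260972
Round to 4 dp: 0.6943

0.6943


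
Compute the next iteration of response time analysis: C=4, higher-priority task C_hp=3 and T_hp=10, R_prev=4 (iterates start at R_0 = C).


R_next = C + ceil(R_prev / T_hp) * C_hp
ceil(4 / 10) = ceil(0.4) = 1
Interference = 1 * 3 = 3
R_next = 4 + 3 = 7

7


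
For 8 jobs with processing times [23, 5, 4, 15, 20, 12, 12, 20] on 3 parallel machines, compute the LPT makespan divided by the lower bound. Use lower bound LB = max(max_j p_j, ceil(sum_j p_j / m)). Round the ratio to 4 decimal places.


LPT order: [23, 20, 20, 15, 12, 12, 5, 4]
Machine loads after assignment: [39, 35, 37]
LPT makespan = 39
Lower bound = max(max_job, ceil(total/3)) = max(23, 37) = 37
Ratio = 39 / 37 = 1.0541

1.0541


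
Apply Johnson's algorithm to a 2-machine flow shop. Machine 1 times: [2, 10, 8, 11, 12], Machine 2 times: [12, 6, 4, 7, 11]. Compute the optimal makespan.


Apply Johnson's rule:
  Group 1 (a <= b): [(1, 2, 12)]
  Group 2 (a > b): [(5, 12, 11), (4, 11, 7), (2, 10, 6), (3, 8, 4)]
Optimal job order: [1, 5, 4, 2, 3]
Schedule:
  Job 1: M1 done at 2, M2 done at 14
  Job 5: M1 done at 14, M2 done at 25
  Job 4: M1 done at 25, M2 done at 32
  Job 2: M1 done at 35, M2 done at 41
  Job 3: M1 done at 43, M2 done at 47
Makespan = 47

47


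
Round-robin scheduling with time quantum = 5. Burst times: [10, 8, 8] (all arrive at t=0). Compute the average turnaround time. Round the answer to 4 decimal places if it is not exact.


Time quantum = 5
Execution trace:
  J1 runs 5 units, time = 5
  J2 runs 5 units, time = 10
  J3 runs 5 units, time = 15
  J1 runs 5 units, time = 20
  J2 runs 3 units, time = 23
  J3 runs 3 units, time = 26
Finish times: [20, 23, 26]
Average turnaround = 69/3 = 23.0

23.0


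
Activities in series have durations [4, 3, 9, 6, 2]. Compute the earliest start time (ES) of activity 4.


Activity 4 starts after activities 1 through 3 complete.
Predecessor durations: [4, 3, 9]
ES = 4 + 3 + 9 = 16

16


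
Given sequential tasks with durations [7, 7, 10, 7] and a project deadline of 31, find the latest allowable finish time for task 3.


LF(activity 3) = deadline - sum of successor durations
Successors: activities 4 through 4 with durations [7]
Sum of successor durations = 7
LF = 31 - 7 = 24

24


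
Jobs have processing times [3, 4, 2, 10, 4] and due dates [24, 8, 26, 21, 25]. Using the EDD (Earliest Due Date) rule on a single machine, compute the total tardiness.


Sort by due date (EDD order): [(4, 8), (10, 21), (3, 24), (4, 25), (2, 26)]
Compute completion times and tardiness:
  Job 1: p=4, d=8, C=4, tardiness=max(0,4-8)=0
  Job 2: p=10, d=21, C=14, tardiness=max(0,14-21)=0
  Job 3: p=3, d=24, C=17, tardiness=max(0,17-24)=0
  Job 4: p=4, d=25, C=21, tardiness=max(0,21-25)=0
  Job 5: p=2, d=26, C=23, tardiness=max(0,23-26)=0
Total tardiness = 0

0


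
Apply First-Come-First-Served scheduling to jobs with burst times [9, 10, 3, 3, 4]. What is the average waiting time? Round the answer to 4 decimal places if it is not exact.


FCFS order (as given): [9, 10, 3, 3, 4]
Waiting times:
  Job 1: wait = 0
  Job 2: wait = 9
  Job 3: wait = 19
  Job 4: wait = 22
  Job 5: wait = 25
Sum of waiting times = 75
Average waiting time = 75/5 = 15.0

15.0


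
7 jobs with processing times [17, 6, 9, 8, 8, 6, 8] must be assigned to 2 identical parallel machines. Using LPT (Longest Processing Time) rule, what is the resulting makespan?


Sort jobs in decreasing order (LPT): [17, 9, 8, 8, 8, 6, 6]
Assign each job to the least loaded machine:
  Machine 1: jobs [17, 8, 6], load = 31
  Machine 2: jobs [9, 8, 8, 6], load = 31
Makespan = max load = 31

31


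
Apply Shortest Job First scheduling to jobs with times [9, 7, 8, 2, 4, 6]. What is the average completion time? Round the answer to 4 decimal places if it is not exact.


SJF order (ascending): [2, 4, 6, 7, 8, 9]
Completion times:
  Job 1: burst=2, C=2
  Job 2: burst=4, C=6
  Job 3: burst=6, C=12
  Job 4: burst=7, C=19
  Job 5: burst=8, C=27
  Job 6: burst=9, C=36
Average completion = 102/6 = 17.0

17.0


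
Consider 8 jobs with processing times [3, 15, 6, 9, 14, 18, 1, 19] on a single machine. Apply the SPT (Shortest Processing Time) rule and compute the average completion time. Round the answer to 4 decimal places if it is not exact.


Sort jobs by processing time (SPT order): [1, 3, 6, 9, 14, 15, 18, 19]
Compute completion times sequentially:
  Job 1: processing = 1, completes at 1
  Job 2: processing = 3, completes at 4
  Job 3: processing = 6, completes at 10
  Job 4: processing = 9, completes at 19
  Job 5: processing = 14, completes at 33
  Job 6: processing = 15, completes at 48
  Job 7: processing = 18, completes at 66
  Job 8: processing = 19, completes at 85
Sum of completion times = 266
Average completion time = 266/8 = 33.25

33.25


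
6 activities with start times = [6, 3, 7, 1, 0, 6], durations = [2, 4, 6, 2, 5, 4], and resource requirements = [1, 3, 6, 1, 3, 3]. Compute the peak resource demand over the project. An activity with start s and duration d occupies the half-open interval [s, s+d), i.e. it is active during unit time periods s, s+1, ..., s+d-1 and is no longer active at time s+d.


Each activity i is active on [start_i, start_i + duration_i).
Compute total resource usage per time slot:
  t=0: active resources = [3], total = 3
  t=1: active resources = [1, 3], total = 4
  t=2: active resources = [1, 3], total = 4
  t=3: active resources = [3, 3], total = 6
  t=4: active resources = [3, 3], total = 6
  t=5: active resources = [3], total = 3
  t=6: active resources = [1, 3, 3], total = 7
  t=7: active resources = [1, 6, 3], total = 10
  t=8: active resources = [6, 3], total = 9
  t=9: active resources = [6, 3], total = 9
  t=10: active resources = [6], total = 6
  t=11: active resources = [6], total = 6
  t=12: active resources = [6], total = 6
Peak resource demand = 10

10


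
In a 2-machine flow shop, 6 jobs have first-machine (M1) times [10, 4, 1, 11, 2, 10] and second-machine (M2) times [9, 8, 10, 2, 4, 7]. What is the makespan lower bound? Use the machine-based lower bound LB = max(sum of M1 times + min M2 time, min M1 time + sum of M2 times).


LB1 = sum(M1 times) + min(M2 times) = 38 + 2 = 40
LB2 = min(M1 times) + sum(M2 times) = 1 + 40 = 41
Lower bound = max(LB1, LB2) = max(40, 41) = 41

41


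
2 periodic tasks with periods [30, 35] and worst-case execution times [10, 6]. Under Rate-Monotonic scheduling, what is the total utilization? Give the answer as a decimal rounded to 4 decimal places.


Compute individual utilizations (exact fractions):
  Task 1: C/T = 10/30 = 1/3 (approx. 0.3333)
  Task 2: C/T = 6/35 (approx. 0.1714)
Total utilization U = 1/3 + 6/35 = 53/105
Rounded to 4 decimal places: U = 0.5048
RM (Liu & Layland) bound for 2 tasks = 0.828427; compare with U = 53/105 (approx. 0.504762)
U <= bound, so schedulable by RM sufficient condition.

0.5048


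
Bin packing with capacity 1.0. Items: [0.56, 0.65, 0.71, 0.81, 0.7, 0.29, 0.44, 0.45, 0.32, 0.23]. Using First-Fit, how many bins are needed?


Place items sequentially using First-Fit:
  Item 0.56 -> new Bin 1
  Item 0.65 -> new Bin 2
  Item 0.71 -> new Bin 3
  Item 0.81 -> new Bin 4
  Item 0.7 -> new Bin 5
  Item 0.29 -> Bin 1 (now 0.85)
  Item 0.44 -> new Bin 6
  Item 0.45 -> Bin 6 (now 0.89)
  Item 0.32 -> Bin 2 (now 0.97)
  Item 0.23 -> Bin 3 (now 0.94)
Total bins used = 6

6


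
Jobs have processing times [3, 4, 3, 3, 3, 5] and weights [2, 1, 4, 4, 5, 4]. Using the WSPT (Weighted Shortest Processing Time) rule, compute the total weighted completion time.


Compute p/w ratios and sort ascending (WSPT): [(3, 5), (3, 4), (3, 4), (5, 4), (3, 2), (4, 1)]
Compute weighted completion times:
  Job (p=3,w=5): C=3, w*C=5*3=15
  Job (p=3,w=4): C=6, w*C=4*6=24
  Job (p=3,w=4): C=9, w*C=4*9=36
  Job (p=5,w=4): C=14, w*C=4*14=56
  Job (p=3,w=2): C=17, w*C=2*17=34
  Job (p=4,w=1): C=21, w*C=1*21=21
Total weighted completion time = 186

186


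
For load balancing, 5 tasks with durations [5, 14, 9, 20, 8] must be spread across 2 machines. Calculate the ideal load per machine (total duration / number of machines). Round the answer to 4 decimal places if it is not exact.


Total processing time = 5 + 14 + 9 + 20 + 8 = 56
Number of machines = 2
Ideal balanced load = 56 / 2 = 28.0

28.0


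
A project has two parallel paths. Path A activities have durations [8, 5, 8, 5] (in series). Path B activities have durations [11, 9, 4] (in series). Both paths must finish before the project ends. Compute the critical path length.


Path A total = 8 + 5 + 8 + 5 = 26
Path B total = 11 + 9 + 4 = 24
Critical path = longest path = max(26, 24) = 26

26


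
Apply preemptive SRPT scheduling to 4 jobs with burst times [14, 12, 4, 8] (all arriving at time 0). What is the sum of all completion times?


Since all jobs arrive at t=0, SRPT equals SPT ordering.
SPT order: [4, 8, 12, 14]
Completion times:
  Job 1: p=4, C=4
  Job 2: p=8, C=12
  Job 3: p=12, C=24
  Job 4: p=14, C=38
Total completion time = 4 + 12 + 24 + 38 = 78

78


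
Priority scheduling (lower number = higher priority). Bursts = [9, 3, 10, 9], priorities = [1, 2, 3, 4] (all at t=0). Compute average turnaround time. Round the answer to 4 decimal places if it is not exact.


Sort by priority (ascending = highest first):
Order: [(1, 9), (2, 3), (3, 10), (4, 9)]
Completion times:
  Priority 1, burst=9, C=9
  Priority 2, burst=3, C=12
  Priority 3, burst=10, C=22
  Priority 4, burst=9, C=31
Average turnaround = 74/4 = 18.5

18.5


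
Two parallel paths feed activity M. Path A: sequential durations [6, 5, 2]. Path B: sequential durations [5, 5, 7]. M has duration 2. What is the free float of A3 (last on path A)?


ES(A3) = sum of predecessors on chain A = 11
EF(A3) = ES + duration = 11 + 2 = 13
Successor of A3 is M. ES(M) = max(sum(A), sum(B)) = max(13, 17) = 17
Free float = ES(successor) - EF(current) = 17 - 13 = 4

4


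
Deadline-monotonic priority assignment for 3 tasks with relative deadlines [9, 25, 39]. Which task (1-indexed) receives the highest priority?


Sort tasks by relative deadline (ascending):
  Task 1: deadline = 9
  Task 2: deadline = 25
  Task 3: deadline = 39
Priority order (highest first): [1, 2, 3]
Highest priority task = 1

1


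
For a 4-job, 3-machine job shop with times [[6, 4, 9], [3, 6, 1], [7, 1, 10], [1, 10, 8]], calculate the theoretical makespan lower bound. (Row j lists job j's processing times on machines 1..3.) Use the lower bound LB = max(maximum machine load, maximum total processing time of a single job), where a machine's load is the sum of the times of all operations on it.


Machine loads:
  Machine 1: 6 + 3 + 7 + 1 = 17
  Machine 2: 4 + 6 + 1 + 10 = 21
  Machine 3: 9 + 1 + 10 + 8 = 28
Max machine load = 28
Job totals:
  Job 1: 19
  Job 2: 10
  Job 3: 18
  Job 4: 19
Max job total = 19
Lower bound = max(28, 19) = 28

28


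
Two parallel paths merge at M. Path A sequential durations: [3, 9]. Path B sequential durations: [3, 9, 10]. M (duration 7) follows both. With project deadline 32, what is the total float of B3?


Forward pass: ES(B3) = sum of predecessors on chain B = 12
EF = ES + duration = 12 + 10 = 22
Backward pass: LF(M) = deadline = 32; LS(M) = 32 - 7 = 25
LF(B3) = LS(M) - sum(successors on chain B) = 25 - 0 = 25
LS = LF - duration = 25 - 10 = 15
Total float = LS - ES = 15 - 12 = 3

3


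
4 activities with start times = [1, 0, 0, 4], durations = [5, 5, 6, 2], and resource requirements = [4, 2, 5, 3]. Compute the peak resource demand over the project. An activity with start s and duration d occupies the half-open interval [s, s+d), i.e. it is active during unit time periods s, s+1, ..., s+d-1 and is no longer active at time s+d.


Each activity i is active on [start_i, start_i + duration_i).
Compute total resource usage per time slot:
  t=0: active resources = [2, 5], total = 7
  t=1: active resources = [4, 2, 5], total = 11
  t=2: active resources = [4, 2, 5], total = 11
  t=3: active resources = [4, 2, 5], total = 11
  t=4: active resources = [4, 2, 5, 3], total = 14
  t=5: active resources = [4, 5, 3], total = 12
Peak resource demand = 14

14


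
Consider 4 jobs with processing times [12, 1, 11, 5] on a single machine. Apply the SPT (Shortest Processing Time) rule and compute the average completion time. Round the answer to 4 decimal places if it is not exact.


Sort jobs by processing time (SPT order): [1, 5, 11, 12]
Compute completion times sequentially:
  Job 1: processing = 1, completes at 1
  Job 2: processing = 5, completes at 6
  Job 3: processing = 11, completes at 17
  Job 4: processing = 12, completes at 29
Sum of completion times = 53
Average completion time = 53/4 = 13.25

13.25


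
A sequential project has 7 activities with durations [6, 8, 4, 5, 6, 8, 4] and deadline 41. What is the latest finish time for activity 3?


LF(activity 3) = deadline - sum of successor durations
Successors: activities 4 through 7 with durations [5, 6, 8, 4]
Sum of successor durations = 23
LF = 41 - 23 = 18

18


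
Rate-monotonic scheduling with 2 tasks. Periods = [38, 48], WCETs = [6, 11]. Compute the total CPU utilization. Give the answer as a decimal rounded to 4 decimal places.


Compute individual utilizations (exact fractions):
  Task 1: C/T = 6/38 = 3/19 (approx. 0.1579)
  Task 2: C/T = 11/48 (approx. 0.2292)
Total utilization U = 3/19 + 11/48 = 353/912
Rounded to 4 decimal places: U = 0.3871
RM (Liu & Layland) bound for 2 tasks = 0.828427; compare with U = 353/912 (approx. 0.387061)
U <= bound, so schedulable by RM sufficient condition.

0.3871


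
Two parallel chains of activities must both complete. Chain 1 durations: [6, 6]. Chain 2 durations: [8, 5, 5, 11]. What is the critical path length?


Path A total = 6 + 6 = 12
Path B total = 8 + 5 + 5 + 11 = 29
Critical path = longest path = max(12, 29) = 29

29


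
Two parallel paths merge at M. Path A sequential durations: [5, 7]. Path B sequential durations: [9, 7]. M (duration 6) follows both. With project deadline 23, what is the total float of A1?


Forward pass: ES(A1) = sum of predecessors on chain A = 0
EF = ES + duration = 0 + 5 = 5
Backward pass: LF(M) = deadline = 23; LS(M) = 23 - 6 = 17
LF(A1) = LS(M) - sum(successors on chain A) = 17 - 7 = 10
LS = LF - duration = 10 - 5 = 5
Total float = LS - ES = 5 - 0 = 5

5


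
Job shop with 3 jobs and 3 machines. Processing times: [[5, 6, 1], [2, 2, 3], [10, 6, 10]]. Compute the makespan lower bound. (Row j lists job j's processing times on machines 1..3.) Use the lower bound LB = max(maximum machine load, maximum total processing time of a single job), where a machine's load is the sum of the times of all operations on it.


Machine loads:
  Machine 1: 5 + 2 + 10 = 17
  Machine 2: 6 + 2 + 6 = 14
  Machine 3: 1 + 3 + 10 = 14
Max machine load = 17
Job totals:
  Job 1: 12
  Job 2: 7
  Job 3: 26
Max job total = 26
Lower bound = max(17, 26) = 26

26


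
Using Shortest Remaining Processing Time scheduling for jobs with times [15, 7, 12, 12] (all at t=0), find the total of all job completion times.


Since all jobs arrive at t=0, SRPT equals SPT ordering.
SPT order: [7, 12, 12, 15]
Completion times:
  Job 1: p=7, C=7
  Job 2: p=12, C=19
  Job 3: p=12, C=31
  Job 4: p=15, C=46
Total completion time = 7 + 19 + 31 + 46 = 103

103


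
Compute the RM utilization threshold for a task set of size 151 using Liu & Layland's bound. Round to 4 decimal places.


Compute 2^(1/151) = 1.0046009306
Subtract 1: 1.0046009306 - 1 = 0.0046009306
Multiply by n: 151 * 0.0046009306 = 0.6947405206
Round to 4 dp: 0.6947

0.6947


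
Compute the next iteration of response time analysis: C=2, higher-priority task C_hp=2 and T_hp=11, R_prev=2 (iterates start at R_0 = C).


R_next = C + ceil(R_prev / T_hp) * C_hp
ceil(2 / 11) = ceil(0.1818) = 1
Interference = 1 * 2 = 2
R_next = 2 + 2 = 4

4


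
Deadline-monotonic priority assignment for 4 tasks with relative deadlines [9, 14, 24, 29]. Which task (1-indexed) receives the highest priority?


Sort tasks by relative deadline (ascending):
  Task 1: deadline = 9
  Task 2: deadline = 14
  Task 3: deadline = 24
  Task 4: deadline = 29
Priority order (highest first): [1, 2, 3, 4]
Highest priority task = 1

1


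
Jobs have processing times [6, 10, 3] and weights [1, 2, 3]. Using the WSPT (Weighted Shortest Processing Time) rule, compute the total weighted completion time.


Compute p/w ratios and sort ascending (WSPT): [(3, 3), (10, 2), (6, 1)]
Compute weighted completion times:
  Job (p=3,w=3): C=3, w*C=3*3=9
  Job (p=10,w=2): C=13, w*C=2*13=26
  Job (p=6,w=1): C=19, w*C=1*19=19
Total weighted completion time = 54

54


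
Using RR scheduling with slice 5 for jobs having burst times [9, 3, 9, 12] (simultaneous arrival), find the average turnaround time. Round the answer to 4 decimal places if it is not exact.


Time quantum = 5
Execution trace:
  J1 runs 5 units, time = 5
  J2 runs 3 units, time = 8
  J3 runs 5 units, time = 13
  J4 runs 5 units, time = 18
  J1 runs 4 units, time = 22
  J3 runs 4 units, time = 26
  J4 runs 5 units, time = 31
  J4 runs 2 units, time = 33
Finish times: [22, 8, 26, 33]
Average turnaround = 89/4 = 22.25

22.25


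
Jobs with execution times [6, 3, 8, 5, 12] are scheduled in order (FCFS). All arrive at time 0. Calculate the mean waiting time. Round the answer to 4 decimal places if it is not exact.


FCFS order (as given): [6, 3, 8, 5, 12]
Waiting times:
  Job 1: wait = 0
  Job 2: wait = 6
  Job 3: wait = 9
  Job 4: wait = 17
  Job 5: wait = 22
Sum of waiting times = 54
Average waiting time = 54/5 = 10.8

10.8


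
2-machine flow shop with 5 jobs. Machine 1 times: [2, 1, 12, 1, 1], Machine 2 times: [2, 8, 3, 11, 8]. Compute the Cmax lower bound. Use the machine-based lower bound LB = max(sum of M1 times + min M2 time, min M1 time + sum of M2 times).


LB1 = sum(M1 times) + min(M2 times) = 17 + 2 = 19
LB2 = min(M1 times) + sum(M2 times) = 1 + 32 = 33
Lower bound = max(LB1, LB2) = max(19, 33) = 33

33


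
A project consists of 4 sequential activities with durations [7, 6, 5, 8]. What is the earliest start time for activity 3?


Activity 3 starts after activities 1 through 2 complete.
Predecessor durations: [7, 6]
ES = 7 + 6 = 13

13


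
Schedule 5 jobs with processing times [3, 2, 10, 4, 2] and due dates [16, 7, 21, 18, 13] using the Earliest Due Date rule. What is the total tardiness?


Sort by due date (EDD order): [(2, 7), (2, 13), (3, 16), (4, 18), (10, 21)]
Compute completion times and tardiness:
  Job 1: p=2, d=7, C=2, tardiness=max(0,2-7)=0
  Job 2: p=2, d=13, C=4, tardiness=max(0,4-13)=0
  Job 3: p=3, d=16, C=7, tardiness=max(0,7-16)=0
  Job 4: p=4, d=18, C=11, tardiness=max(0,11-18)=0
  Job 5: p=10, d=21, C=21, tardiness=max(0,21-21)=0
Total tardiness = 0

0


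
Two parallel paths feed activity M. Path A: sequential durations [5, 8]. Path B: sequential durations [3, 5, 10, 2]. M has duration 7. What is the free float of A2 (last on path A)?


ES(A2) = sum of predecessors on chain A = 5
EF(A2) = ES + duration = 5 + 8 = 13
Successor of A2 is M. ES(M) = max(sum(A), sum(B)) = max(13, 20) = 20
Free float = ES(successor) - EF(current) = 20 - 13 = 7

7


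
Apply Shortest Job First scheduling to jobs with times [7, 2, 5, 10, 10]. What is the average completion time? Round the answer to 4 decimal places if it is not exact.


SJF order (ascending): [2, 5, 7, 10, 10]
Completion times:
  Job 1: burst=2, C=2
  Job 2: burst=5, C=7
  Job 3: burst=7, C=14
  Job 4: burst=10, C=24
  Job 5: burst=10, C=34
Average completion = 81/5 = 16.2

16.2


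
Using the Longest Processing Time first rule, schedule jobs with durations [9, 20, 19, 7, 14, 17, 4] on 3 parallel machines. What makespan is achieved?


Sort jobs in decreasing order (LPT): [20, 19, 17, 14, 9, 7, 4]
Assign each job to the least loaded machine:
  Machine 1: jobs [20, 7, 4], load = 31
  Machine 2: jobs [19, 9], load = 28
  Machine 3: jobs [17, 14], load = 31
Makespan = max load = 31

31


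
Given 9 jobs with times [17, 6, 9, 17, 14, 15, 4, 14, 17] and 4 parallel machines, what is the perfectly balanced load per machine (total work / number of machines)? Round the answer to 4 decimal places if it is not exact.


Total processing time = 17 + 6 + 9 + 17 + 14 + 15 + 4 + 14 + 17 = 113
Number of machines = 4
Ideal balanced load = 113 / 4 = 28.25

28.25


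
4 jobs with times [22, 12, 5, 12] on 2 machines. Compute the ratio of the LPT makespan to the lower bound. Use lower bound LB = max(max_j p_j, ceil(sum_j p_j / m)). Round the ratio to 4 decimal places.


LPT order: [22, 12, 12, 5]
Machine loads after assignment: [27, 24]
LPT makespan = 27
Lower bound = max(max_job, ceil(total/2)) = max(22, 26) = 26
Ratio = 27 / 26 = 1.0385

1.0385


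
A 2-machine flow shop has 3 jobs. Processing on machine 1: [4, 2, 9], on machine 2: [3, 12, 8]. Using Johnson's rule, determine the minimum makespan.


Apply Johnson's rule:
  Group 1 (a <= b): [(2, 2, 12)]
  Group 2 (a > b): [(3, 9, 8), (1, 4, 3)]
Optimal job order: [2, 3, 1]
Schedule:
  Job 2: M1 done at 2, M2 done at 14
  Job 3: M1 done at 11, M2 done at 22
  Job 1: M1 done at 15, M2 done at 25
Makespan = 25

25


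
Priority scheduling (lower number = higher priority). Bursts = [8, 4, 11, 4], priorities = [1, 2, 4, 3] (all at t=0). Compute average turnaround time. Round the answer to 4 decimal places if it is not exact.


Sort by priority (ascending = highest first):
Order: [(1, 8), (2, 4), (3, 4), (4, 11)]
Completion times:
  Priority 1, burst=8, C=8
  Priority 2, burst=4, C=12
  Priority 3, burst=4, C=16
  Priority 4, burst=11, C=27
Average turnaround = 63/4 = 15.75

15.75


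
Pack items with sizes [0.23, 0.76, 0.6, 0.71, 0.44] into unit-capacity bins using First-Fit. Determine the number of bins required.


Place items sequentially using First-Fit:
  Item 0.23 -> new Bin 1
  Item 0.76 -> Bin 1 (now 0.99)
  Item 0.6 -> new Bin 2
  Item 0.71 -> new Bin 3
  Item 0.44 -> new Bin 4
Total bins used = 4

4


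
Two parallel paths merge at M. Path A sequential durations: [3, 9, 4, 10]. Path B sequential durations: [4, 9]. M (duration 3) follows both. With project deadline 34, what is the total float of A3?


Forward pass: ES(A3) = sum of predecessors on chain A = 12
EF = ES + duration = 12 + 4 = 16
Backward pass: LF(M) = deadline = 34; LS(M) = 34 - 3 = 31
LF(A3) = LS(M) - sum(successors on chain A) = 31 - 10 = 21
LS = LF - duration = 21 - 4 = 17
Total float = LS - ES = 17 - 12 = 5

5


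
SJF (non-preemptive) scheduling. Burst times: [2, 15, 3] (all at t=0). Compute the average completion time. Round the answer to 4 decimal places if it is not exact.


SJF order (ascending): [2, 3, 15]
Completion times:
  Job 1: burst=2, C=2
  Job 2: burst=3, C=5
  Job 3: burst=15, C=20
Average completion = 27/3 = 9.0

9.0


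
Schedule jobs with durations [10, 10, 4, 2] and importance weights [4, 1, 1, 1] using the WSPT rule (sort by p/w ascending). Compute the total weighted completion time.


Compute p/w ratios and sort ascending (WSPT): [(2, 1), (10, 4), (4, 1), (10, 1)]
Compute weighted completion times:
  Job (p=2,w=1): C=2, w*C=1*2=2
  Job (p=10,w=4): C=12, w*C=4*12=48
  Job (p=4,w=1): C=16, w*C=1*16=16
  Job (p=10,w=1): C=26, w*C=1*26=26
Total weighted completion time = 92

92


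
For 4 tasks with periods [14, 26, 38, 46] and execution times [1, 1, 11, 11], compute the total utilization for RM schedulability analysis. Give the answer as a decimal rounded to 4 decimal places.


Compute individual utilizations (exact fractions):
  Task 1: C/T = 1/14 (approx. 0.0714)
  Task 2: C/T = 1/26 (approx. 0.0385)
  Task 3: C/T = 11/38 (approx. 0.2895)
  Task 4: C/T = 11/46 (approx. 0.2391)
Total utilization U = 1/14 + 1/26 + 11/38 + 11/46 = 25391/39767
Rounded to 4 decimal places: U = 0.6385
RM (Liu & Layland) bound for 4 tasks = 0.756828; compare with U = 25391/39767 (approx. 0.638494)
U <= bound, so schedulable by RM sufficient condition.

0.6385


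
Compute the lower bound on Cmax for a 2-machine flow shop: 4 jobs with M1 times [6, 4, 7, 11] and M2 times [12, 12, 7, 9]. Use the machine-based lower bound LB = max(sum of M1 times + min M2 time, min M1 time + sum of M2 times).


LB1 = sum(M1 times) + min(M2 times) = 28 + 7 = 35
LB2 = min(M1 times) + sum(M2 times) = 4 + 40 = 44
Lower bound = max(LB1, LB2) = max(35, 44) = 44

44


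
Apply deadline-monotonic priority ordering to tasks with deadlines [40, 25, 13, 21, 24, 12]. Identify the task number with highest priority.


Sort tasks by relative deadline (ascending):
  Task 6: deadline = 12
  Task 3: deadline = 13
  Task 4: deadline = 21
  Task 5: deadline = 24
  Task 2: deadline = 25
  Task 1: deadline = 40
Priority order (highest first): [6, 3, 4, 5, 2, 1]
Highest priority task = 6

6


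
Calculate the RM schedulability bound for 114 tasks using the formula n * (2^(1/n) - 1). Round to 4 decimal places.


Compute 2^(1/114) = 1.0060987606
Subtract 1: 1.0060987606 - 1 = 0.0060987606
Multiply by n: 114 * 0.0060987606 = 0.6952587084
Round to 4 dp: 0.6953

0.6953


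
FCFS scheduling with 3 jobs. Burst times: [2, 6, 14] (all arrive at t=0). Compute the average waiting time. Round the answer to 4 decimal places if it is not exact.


FCFS order (as given): [2, 6, 14]
Waiting times:
  Job 1: wait = 0
  Job 2: wait = 2
  Job 3: wait = 8
Sum of waiting times = 10
Average waiting time = 10/3 = 3.3333

3.3333


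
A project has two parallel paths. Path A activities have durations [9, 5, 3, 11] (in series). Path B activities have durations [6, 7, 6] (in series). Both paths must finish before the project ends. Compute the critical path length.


Path A total = 9 + 5 + 3 + 11 = 28
Path B total = 6 + 7 + 6 = 19
Critical path = longest path = max(28, 19) = 28

28


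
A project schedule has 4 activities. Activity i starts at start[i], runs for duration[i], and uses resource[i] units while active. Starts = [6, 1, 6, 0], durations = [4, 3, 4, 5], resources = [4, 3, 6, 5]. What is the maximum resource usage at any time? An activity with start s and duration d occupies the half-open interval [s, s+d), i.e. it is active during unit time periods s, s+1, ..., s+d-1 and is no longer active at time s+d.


Each activity i is active on [start_i, start_i + duration_i).
Compute total resource usage per time slot:
  t=0: active resources = [5], total = 5
  t=1: active resources = [3, 5], total = 8
  t=2: active resources = [3, 5], total = 8
  t=3: active resources = [3, 5], total = 8
  t=4: active resources = [5], total = 5
  t=5: active resources = [], total = 0
  t=6: active resources = [4, 6], total = 10
  t=7: active resources = [4, 6], total = 10
  t=8: active resources = [4, 6], total = 10
  t=9: active resources = [4, 6], total = 10
Peak resource demand = 10

10


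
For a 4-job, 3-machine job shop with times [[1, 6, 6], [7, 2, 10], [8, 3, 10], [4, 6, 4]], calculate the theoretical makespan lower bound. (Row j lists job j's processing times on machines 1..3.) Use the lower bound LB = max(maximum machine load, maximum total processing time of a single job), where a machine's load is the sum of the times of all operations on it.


Machine loads:
  Machine 1: 1 + 7 + 8 + 4 = 20
  Machine 2: 6 + 2 + 3 + 6 = 17
  Machine 3: 6 + 10 + 10 + 4 = 30
Max machine load = 30
Job totals:
  Job 1: 13
  Job 2: 19
  Job 3: 21
  Job 4: 14
Max job total = 21
Lower bound = max(30, 21) = 30

30


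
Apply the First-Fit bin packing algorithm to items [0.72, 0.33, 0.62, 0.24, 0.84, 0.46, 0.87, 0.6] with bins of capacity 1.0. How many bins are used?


Place items sequentially using First-Fit:
  Item 0.72 -> new Bin 1
  Item 0.33 -> new Bin 2
  Item 0.62 -> Bin 2 (now 0.95)
  Item 0.24 -> Bin 1 (now 0.96)
  Item 0.84 -> new Bin 3
  Item 0.46 -> new Bin 4
  Item 0.87 -> new Bin 5
  Item 0.6 -> new Bin 6
Total bins used = 6

6


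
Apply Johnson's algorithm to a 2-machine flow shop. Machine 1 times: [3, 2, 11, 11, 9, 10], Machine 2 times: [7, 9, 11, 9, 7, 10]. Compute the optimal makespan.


Apply Johnson's rule:
  Group 1 (a <= b): [(2, 2, 9), (1, 3, 7), (6, 10, 10), (3, 11, 11)]
  Group 2 (a > b): [(4, 11, 9), (5, 9, 7)]
Optimal job order: [2, 1, 6, 3, 4, 5]
Schedule:
  Job 2: M1 done at 2, M2 done at 11
  Job 1: M1 done at 5, M2 done at 18
  Job 6: M1 done at 15, M2 done at 28
  Job 3: M1 done at 26, M2 done at 39
  Job 4: M1 done at 37, M2 done at 48
  Job 5: M1 done at 46, M2 done at 55
Makespan = 55

55


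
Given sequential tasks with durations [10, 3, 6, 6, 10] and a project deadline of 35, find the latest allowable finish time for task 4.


LF(activity 4) = deadline - sum of successor durations
Successors: activities 5 through 5 with durations [10]
Sum of successor durations = 10
LF = 35 - 10 = 25

25


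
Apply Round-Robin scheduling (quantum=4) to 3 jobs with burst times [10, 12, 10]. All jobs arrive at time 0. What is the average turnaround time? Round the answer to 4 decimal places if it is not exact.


Time quantum = 4
Execution trace:
  J1 runs 4 units, time = 4
  J2 runs 4 units, time = 8
  J3 runs 4 units, time = 12
  J1 runs 4 units, time = 16
  J2 runs 4 units, time = 20
  J3 runs 4 units, time = 24
  J1 runs 2 units, time = 26
  J2 runs 4 units, time = 30
  J3 runs 2 units, time = 32
Finish times: [26, 30, 32]
Average turnaround = 88/3 = 29.3333

29.3333


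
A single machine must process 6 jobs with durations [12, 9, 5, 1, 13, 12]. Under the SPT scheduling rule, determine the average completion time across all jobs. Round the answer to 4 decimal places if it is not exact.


Sort jobs by processing time (SPT order): [1, 5, 9, 12, 12, 13]
Compute completion times sequentially:
  Job 1: processing = 1, completes at 1
  Job 2: processing = 5, completes at 6
  Job 3: processing = 9, completes at 15
  Job 4: processing = 12, completes at 27
  Job 5: processing = 12, completes at 39
  Job 6: processing = 13, completes at 52
Sum of completion times = 140
Average completion time = 140/6 = 23.3333

23.3333
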